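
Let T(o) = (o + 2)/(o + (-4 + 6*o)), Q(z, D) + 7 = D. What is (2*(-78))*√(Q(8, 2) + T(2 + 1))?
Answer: -624*I*√85/17 ≈ -338.41*I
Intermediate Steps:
Q(z, D) = -7 + D
T(o) = (2 + o)/(-4 + 7*o)
(2*(-78))*√(Q(8, 2) + T(2 + 1)) = (2*(-78))*√((-7 + 2) + (2 + (2 + 1))/(-4 + 7*(2 + 1))) = -156*√(-5 + (2 + 3)/(-4 + 7*3)) = -156*√(-5 + 5/(-4 + 21)) = -156*√(-5 + 5/17) = -624*I*√85/17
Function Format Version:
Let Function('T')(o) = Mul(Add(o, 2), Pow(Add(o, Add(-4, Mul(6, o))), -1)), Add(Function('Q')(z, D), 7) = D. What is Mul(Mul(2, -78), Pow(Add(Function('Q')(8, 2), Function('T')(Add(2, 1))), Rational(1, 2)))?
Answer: Mul(Rational(-624, 17), I, Pow(85, Rational(1, 2))) ≈ Mul(-338.41, I)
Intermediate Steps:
Function('Q')(z, D) = Add(-7, D)
Function('T')(o) = Mul(Pow(Add(-4, Mul(7, o)), -1), Add(2, o)) (Function('T')(o) = Mul(Add(2, o), Pow(Add(-4, Mul(7, o)), -1)) = Mul(Pow(Add(-4, Mul(7, o)), -1), Add(2, o)))
Mul(Mul(2, -78), Pow(Add(Function('Q')(8, 2), Function('T')(Add(2, 1))), Rational(1, 2))) = Mul(Mul(2, -78), Pow(Add(Add(-7, 2), Mul(Pow(Add(-4, Mul(7, Add(2, 1))), -1), Add(2, Add(2, 1)))), Rational(1, 2))) = Mul(-156, Pow(Add(-5, Mul(Pow(Add(-4, Mul(7, 3)), -1), Add(2, 3))), Rational(1, 2))) = Mul(-156, Pow(Add(-5, Mul(Pow(Add(-4, 21), -1), 5)), Rational(1, 2))) = Mul(-156, Pow(Add(-5, Mul(Pow(17, -1), 5)), Rational(1, 2))) = Mul(-156, Pow(Add(-5, Mul(Rational(1, 17), 5)), Rational(1, 2))) = Mul(-156, Pow(Add(-5, Rational(5, 17)), Rational(1, 2))) = Mul(-156, Pow(Rational(-80, 17), Rational(1, 2))) = Mul(-156, Mul(Rational(4, 17), I, Pow(85, Rational(1, 2)))) = Mul(Rational(-624, 17), I, Pow(85, Rational(1, 2)))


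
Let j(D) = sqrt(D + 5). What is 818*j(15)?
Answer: 1636*sqrt(5) ≈ 3658.2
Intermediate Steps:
j(D) = sqrt(5 + D)
818*j(15) = 818*sqrt(5 + 15) = 818*sqrt(20) = 818*(2*sqrt(5)) = 1636*sqrt(5)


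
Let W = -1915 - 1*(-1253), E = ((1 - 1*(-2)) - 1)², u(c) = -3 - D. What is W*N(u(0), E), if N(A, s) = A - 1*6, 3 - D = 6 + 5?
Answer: 662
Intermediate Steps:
D = -8 (D = 3 - (6 + 5) = 3 - 1*11 = 3 - 11 = -8)
u(c) = 5 (u(c) = -3 - 1*(-8) = -3 + 8 = 5)
E = 4 (E = ((1 + 2) - 1)² = (3 - 1)² = 2² = 4)
N(A, s) = -6 + A (N(A, s) = A - 6 = -6 + A)
W = -662 (W = -1915 + 1253 = -662)
W*N(u(0), E) = -662*(-6 + 5) = -662*(-1) = 662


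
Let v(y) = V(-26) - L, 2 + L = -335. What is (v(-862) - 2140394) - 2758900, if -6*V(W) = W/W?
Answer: -29393743/6 ≈ -4.8990e+6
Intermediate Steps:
L = -337 (L = -2 - 335 = -337)
V(W) = -⅙ (V(W) = -W/(6*W) = -⅙*1 = -⅙)
v(y) = 2021/6 (v(y) = -⅙ - 1*(-337) = -⅙ + 337 = 2021/6)
(v(-862) - 2140394) - 2758900 = (2021/6 - 2140394) - 2758900 = -12840343/6 - 2758900 = -29393743/6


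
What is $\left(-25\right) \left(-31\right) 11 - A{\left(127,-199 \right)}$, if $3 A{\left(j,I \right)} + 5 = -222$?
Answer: $\frac{25802}{3} \approx 8600.7$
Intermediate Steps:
$A{\left(j,I \right)} = - \frac{227}{3}$ ($A{\left(j,I \right)} = - \frac{5}{3} + \frac{1}{3} \left(-222\right) = - \frac{5}{3} - 74 = - \frac{227}{3}$)
$\left(-25\right) \left(-31\right) 11 - A{\left(127,-199 \right)} = \left(-25\right) \left(-31\right) 11 - - \frac{227}{3} = 775 \cdot 11 + \frac{227}{3} = 8525 + \frac{227}{3} = \frac{25802}{3}$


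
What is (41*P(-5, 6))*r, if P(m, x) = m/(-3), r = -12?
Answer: -820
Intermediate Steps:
P(m, x) = -m/3 (P(m, x) = m*(-1/3) = -m/3)
(41*P(-5, 6))*r = (41*(-1/3*(-5)))*(-12) = (41*(5/3))*(-12) = (205/3)*(-12) = -820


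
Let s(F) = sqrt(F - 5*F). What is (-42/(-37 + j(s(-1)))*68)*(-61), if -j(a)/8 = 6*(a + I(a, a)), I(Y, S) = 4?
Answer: -174216/325 ≈ -536.05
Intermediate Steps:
s(F) = 2*sqrt(-F) (s(F) = sqrt(-4*F) = 2*sqrt(-F))
j(a) = -192 - 48*a (j(a) = -48*(a + 4) = -48*(4 + a) = -8*(24 + 6*a) = -192 - 48*a)
(-42/(-37 + j(s(-1)))*68)*(-61) = (-42/(-37 + (-192 - 96*sqrt(-1*(-1))))*68)*(-61) = (-42/(-37 + (-192 - 96*sqrt(1)))*68)*(-61) = (-42/(-37 + (-192 - 96))*68)*(-61) = (-42/(-37 - 288)*68)*(-61) = (-42/(-325)*68)*(-61) = (-42*(-1/325)*68)*(-61) = ((42/325)*68)*(-61) = (2856/325)*(-61) = -174216/325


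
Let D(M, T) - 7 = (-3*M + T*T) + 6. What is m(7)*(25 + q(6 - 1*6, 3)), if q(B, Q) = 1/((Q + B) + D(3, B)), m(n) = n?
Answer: 176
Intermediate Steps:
D(M, T) = 13 + T² - 3*M (D(M, T) = 7 + ((-3*M + T*T) + 6) = 7 + ((-3*M + T²) + 6) = 7 + ((T² - 3*M) + 6) = 7 + (6 + T² - 3*M) = 13 + T² - 3*M)
q(B, Q) = 1/(4 + B + Q + B²) (q(B, Q) = 1/((Q + B) + (13 + B² - 3*3)) = 1/((B + Q) + (13 + B² - 9)) = 1/((B + Q) + (4 + B²)) = 1/(4 + B + Q + B²))
m(7)*(25 + q(6 - 1*6, 3)) = 7*(25 + 1/(4 + (6 - 1*6) + 3 + (6 - 1*6)²)) = 7*(25 + 1/(4 + (6 - 6) + 3 + (6 - 6)²)) = 7*(25 + 1/(4 + 0 + 3 + 0²)) = 7*(25 + 1/(4 + 0 + 3 + 0)) = 7*(25 + 1/7) = 7*(25 + ⅐) = 7*(176/7) = 176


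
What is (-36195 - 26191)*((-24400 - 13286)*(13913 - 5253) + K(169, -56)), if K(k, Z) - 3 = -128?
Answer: 20360350171610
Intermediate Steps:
K(k, Z) = -125 (K(k, Z) = 3 - 128 = -125)
(-36195 - 26191)*((-24400 - 13286)*(13913 - 5253) + K(169, -56)) = (-36195 - 26191)*((-24400 - 13286)*(13913 - 5253) - 125) = -62386*(-37686*8660 - 125) = -62386*(-326360760 - 125) = -62386*(-326360885) = 20360350171610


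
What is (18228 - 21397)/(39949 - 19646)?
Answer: -3169/20303 ≈ -0.15609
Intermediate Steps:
(18228 - 21397)/(39949 - 19646) = -3169/20303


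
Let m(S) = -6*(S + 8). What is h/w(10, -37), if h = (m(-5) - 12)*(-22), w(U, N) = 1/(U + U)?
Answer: 13200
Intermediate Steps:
m(S) = -48 - 6*S (m(S) = -6*(8 + S) = -48 - 6*S)
w(U, N) = 1/(2*U)
h = 660 (h = ((-48 - 6*(-5)) - 12)*(-22) = ((-48 + 30) - 12)*(-22) = (-18 - 12)*(-22) = -30*(-22) = 660)
h/w(10, -37) = 660/(((1/2)/10)) = 660/(((1/2)*(1/10))) = 660/(1/20) = 660*20 = 13200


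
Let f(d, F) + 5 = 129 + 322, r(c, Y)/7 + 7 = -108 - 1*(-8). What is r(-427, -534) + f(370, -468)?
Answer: -303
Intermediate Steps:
r(c, Y) = -749 (r(c, Y) = -49 + 7*(-108 - 1*(-8)) = -49 + 7*(-108 + 8) = -49 + 7*(-100) = -49 - 700 = -749)
f(d, F) = 446 (f(d, F) = -5 + (129 + 322) = -5 + 451 = 446)
r(-427, -534) + f(370, -468) = -749 + 446 = -303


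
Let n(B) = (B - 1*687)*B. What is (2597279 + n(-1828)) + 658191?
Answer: 7852890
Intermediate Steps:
n(B) = B*(-687 + B) (n(B) = (B - 687)*B = (-687 + B)*B = B*(-687 + B))
(2597279 + n(-1828)) + 658191 = (2597279 - 1828*(-687 - 1828)) + 658191 = (2597279 - 1828*(-2515)) + 658191 = (2597279 + 4597420) + 658191 = 7194699 + 658191 = 7852890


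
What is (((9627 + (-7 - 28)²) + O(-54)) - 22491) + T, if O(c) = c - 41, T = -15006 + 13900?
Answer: -12840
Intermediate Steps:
T = -1106
O(c) = -41 + c
(((9627 + (-7 - 28)²) + O(-54)) - 22491) + T = (((9627 + (-7 - 28)²) + (-41 - 54)) - 22491) - 1106 = (((9627 + (-35)²) - 95) - 22491) - 1106 = (((9627 + 1225) - 95) - 22491) - 1106 = ((10852 - 95) - 22491) - 1106 = (10757 - 22491) - 1106 = -11734 - 1106 = -12840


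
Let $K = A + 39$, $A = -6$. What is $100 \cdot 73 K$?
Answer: $240900$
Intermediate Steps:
$K = 33$ ($K = -6 + 39 = 33$)
$100 \cdot 73 K = 100 \cdot 73 \cdot 33 = 7300 \cdot 33 = 240900$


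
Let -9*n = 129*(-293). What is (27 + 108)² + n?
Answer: 67274/3 ≈ 22425.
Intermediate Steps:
n = 12599/3 (n = -43*(-293)/3 = -⅑*(-37797) = 12599/3 ≈ 4199.7)
(27 + 108)² + n = (27 + 108)² + 12599/3 = 135² + 12599/3 = 18225 + 12599/3 = 67274/3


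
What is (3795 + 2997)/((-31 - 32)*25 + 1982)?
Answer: 6792/407 ≈ 16.688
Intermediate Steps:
(3795 + 2997)/((-31 - 32)*25 + 1982) = 6792/(-63*25 + 1982) = 6792/(-1575 + 1982) = 6792/407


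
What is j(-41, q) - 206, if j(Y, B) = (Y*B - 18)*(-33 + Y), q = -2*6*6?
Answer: -217322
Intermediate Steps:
q = -72 (q = -12*6 = -72)
j(Y, B) = (-33 + Y)*(-18 + B*Y) (j(Y, B) = (B*Y - 18)*(-33 + Y) = (-18 + B*Y)*(-33 + Y) = (-33 + Y)*(-18 + B*Y))
j(-41, q) - 206 = (594 - 18*(-41) - 72*(-41)² - 33*(-72)*(-41)) - 206 = (594 + 738 - 72*1681 - 97416) - 206 = (594 + 738 - 121032 - 97416) - 206 = -217116 - 206 = -217322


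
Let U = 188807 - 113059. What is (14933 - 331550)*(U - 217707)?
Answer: 44946632703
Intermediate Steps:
U = 75748
(14933 - 331550)*(U - 217707) = (14933 - 331550)*(75748 - 217707) = -316617*(-141959) = 44946632703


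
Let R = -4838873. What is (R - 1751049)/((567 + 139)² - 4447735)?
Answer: 6589922/3949299 ≈ 1.6686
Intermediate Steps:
(R - 1751049)/((567 + 139)² - 4447735) = (-4838873 - 1751049)/((567 + 139)² - 4447735) = -6589922/(706² - 4447735) = -6589922/(498436 - 4447735) = -6589922/(-3949299) = -6589922*(-1/3949299) = 6589922/3949299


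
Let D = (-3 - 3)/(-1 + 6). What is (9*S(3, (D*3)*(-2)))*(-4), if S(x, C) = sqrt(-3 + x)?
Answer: 0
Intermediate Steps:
D = -6/5 ≈ -1.2000
(9*S(3, (D*3)*(-2)))*(-4) = (9*sqrt(-3 + 3))*(-4) = (9*sqrt(0))*(-4) = (9*0)*(-4) = 0*(-4) = 0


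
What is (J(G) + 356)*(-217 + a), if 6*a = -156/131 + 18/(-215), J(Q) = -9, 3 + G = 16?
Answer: -2122872436/28165 ≈ -75373.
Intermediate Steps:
G = 13 (G = -3 + 16 = 13)
a = -5983/28165 (a = (-156/131 + 18/(-215))/6 = (-156*1/131 + 18*(-1/215))/6 = (-156/131 - 18/215)/6 = (1/6)*(-35898/28165) = -5983/28165 ≈ -0.21243)
(J(G) + 356)*(-217 + a) = (-9 + 356)*(-217 - 5983/28165) = 347*(-6117788/28165) = -2122872436/28165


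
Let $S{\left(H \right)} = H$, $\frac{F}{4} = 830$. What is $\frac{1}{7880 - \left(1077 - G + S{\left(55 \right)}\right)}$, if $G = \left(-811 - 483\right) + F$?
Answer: $\frac{1}{8774} \approx 0.00011397$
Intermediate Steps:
$F = 3320$ ($F = 4 \cdot 830 = 3320$)
$G = 2026$ ($G = \left(-811 - 483\right) + 3320 = -1294 + 3320 = 2026$)
$\frac{1}{7880 - \left(1077 - G + S{\left(55 \right)}\right)} = \frac{1}{7880 + \left(\left(2026 - 1077\right) - 55\right)} = \frac{1}{7880 + \left(949 - 55\right)} = \frac{1}{7880 + 894} = \frac{1}{8774}$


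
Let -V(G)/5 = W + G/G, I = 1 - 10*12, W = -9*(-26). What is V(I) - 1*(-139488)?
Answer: 138313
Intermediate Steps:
W = 234
I = -119 (I = 1 - 120 = -119)
V(G) = -1175 (V(G) = -5*(234 + G/G) = -5*(234 + 1) = -5*235 = -1175)
V(I) - 1*(-139488) = -1175 - 1*(-139488) = -1175 + 139488 = 138313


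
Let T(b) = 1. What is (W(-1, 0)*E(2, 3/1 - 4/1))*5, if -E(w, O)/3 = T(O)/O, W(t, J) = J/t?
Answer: 0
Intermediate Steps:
E(w, O) = -3/O
(W(-1, 0)*E(2, 3/1 - 4/1))*5 = ((0/(-1))*(-3/(3/1 - 4/1)))*5 = ((0*(-1))*(-3/(3*1 - 4*1)))*5 = (0*(-3/(3 - 4)))*5 = (0*(-3/(-1)))*5 = (0*(-3*(-1)))*5 = (0*3)*5 = 0*5 = 0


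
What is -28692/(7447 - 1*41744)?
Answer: 28692/34297 ≈ 0.83657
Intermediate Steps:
-28692/(7447 - 1*41744) = -28692/(7447 - 41744) = -28692/(-34297) = -28692*(-1/34297) = 28692/34297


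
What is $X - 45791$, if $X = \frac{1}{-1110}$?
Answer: $- \frac{50828011}{1110} \approx -45791.0$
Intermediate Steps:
$X = - \frac{1}{1110} \approx -0.0009009$
$X - 45791 = - \frac{1}{1110} - 45791 = - \frac{50828011}{1110}$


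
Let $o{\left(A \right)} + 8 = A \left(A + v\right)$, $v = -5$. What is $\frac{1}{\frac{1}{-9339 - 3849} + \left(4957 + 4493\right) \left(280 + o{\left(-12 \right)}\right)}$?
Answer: $\frac{13188}{59322261599} \approx 2.2231 \cdot 10^{-7}$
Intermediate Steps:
$o{\left(A \right)} = -8 + A \left(-5 + A\right)$ ($o{\left(A \right)} = -8 + A \left(A - 5\right) = -8 + A \left(-5 + A\right)$)
$\frac{1}{\frac{1}{-9339 - 3849} + \left(4957 + 4493\right) \left(280 + o{\left(-12 \right)}\right)} = \frac{1}{\frac{1}{-9339 - 3849} + \left(4957 + 4493\right) \left(280 - \left(-52 - 144\right)\right)} = \frac{1}{\frac{1}{-13188} + 9450 \left(280 + \left(-8 + 144 + 60\right)\right)} = \frac{1}{- \frac{1}{13188} + 9450 \left(280 + 196\right)} = \frac{1}{- \frac{1}{13188} + 9450 \cdot 476} = \frac{1}{- \frac{1}{13188} + 4498200} = \frac{1}{\frac{59322261599}{13188}} = \frac{13188}{59322261599}$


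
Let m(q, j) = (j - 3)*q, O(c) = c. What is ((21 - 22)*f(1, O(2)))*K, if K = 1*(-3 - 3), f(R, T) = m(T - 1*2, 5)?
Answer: 0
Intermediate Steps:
m(q, j) = q*(-3 + j) (m(q, j) = (-3 + j)*q = q*(-3 + j))
f(R, T) = -4 + 2*T (f(R, T) = (T - 1*2)*(-3 + 5) = (T - 2)*2 = (-2 + T)*2 = -4 + 2*T)
K = -6 (K = 1*(-6) = -6)
((21 - 22)*f(1, O(2)))*K = ((21 - 22)*(-4 + 2*2))*(-6) = -(-4 + 4)*(-6) = -1*0*(-6) = 0*(-6) = 0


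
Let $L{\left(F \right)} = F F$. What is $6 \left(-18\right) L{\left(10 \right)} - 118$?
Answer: $-10918$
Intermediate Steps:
$L{\left(F \right)} = F^{2}$
$6 \left(-18\right) L{\left(10 \right)} - 118 = 6 \left(-18\right) 10^{2} - 118 = \left(-108\right) 100 - 118 = -10800 - 118 = -10918$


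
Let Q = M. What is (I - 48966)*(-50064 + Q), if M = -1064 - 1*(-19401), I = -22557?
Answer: 2269210221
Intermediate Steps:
M = 18337 (M = -1064 + 19401 = 18337)
Q = 18337
(I - 48966)*(-50064 + Q) = (-22557 - 48966)*(-50064 + 18337) = -71523*(-31727) = 2269210221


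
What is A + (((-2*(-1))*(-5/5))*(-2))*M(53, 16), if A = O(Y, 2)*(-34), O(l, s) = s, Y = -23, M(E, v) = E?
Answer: 144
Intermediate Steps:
A = -68 (A = 2*(-34) = -68)
A + (((-2*(-1))*(-5/5))*(-2))*M(53, 16) = -68 + (((-2*(-1))*(-5/5))*(-2))*53 = -68 + ((2*(-5*1/5))*(-2))*53 = -68 + ((2*(-1))*(-2))*53 = -68 - 2*(-2)*53 = -68 + 4*53 = -68 + 212 = 144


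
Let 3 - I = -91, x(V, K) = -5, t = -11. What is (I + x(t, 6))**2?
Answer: 7921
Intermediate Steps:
I = 94 (I = 3 - 1*(-91) = 3 + 91 = 94)
(I + x(t, 6))**2 = (94 - 5)**2 = 89**2 = 7921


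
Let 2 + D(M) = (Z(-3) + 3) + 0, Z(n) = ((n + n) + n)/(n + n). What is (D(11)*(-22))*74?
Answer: -4070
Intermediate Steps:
Z(n) = 3/2 (Z(n) = (2*n + n)/((2*n)) = (3*n)*(1/(2*n)) = 3/2)
D(M) = 5/2 (D(M) = -2 + ((3/2 + 3) + 0) = -2 + (9/2 + 0) = -2 + 9/2 = 5/2)
(D(11)*(-22))*74 = ((5/2)*(-22))*74 = -55*74 = -4070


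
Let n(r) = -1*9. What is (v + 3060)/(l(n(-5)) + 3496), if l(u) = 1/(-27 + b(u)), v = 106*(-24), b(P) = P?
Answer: 18576/125855 ≈ 0.14760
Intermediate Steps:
n(r) = -9
v = -2544
l(u) = 1/(-27 + u)
(v + 3060)/(l(n(-5)) + 3496) = (-2544 + 3060)/(1/(-27 - 9) + 3496) = 516/(1/(-36) + 3496) = 516/(-1/36 + 3496) = 516/(125855/36) = 516*(36/125855) = 18576/125855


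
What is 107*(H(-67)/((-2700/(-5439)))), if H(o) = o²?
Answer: 870825599/900 ≈ 9.6758e+5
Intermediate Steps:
107*(H(-67)/((-2700/(-5439)))) = 107*((-67)²/((-2700/(-5439)))) = 107*(4489/((-2700*(-1/5439)))) = 107*(4489/(900/1813)) = 107*(4489*(1813/900)) = 107*(8138557/900) = 870825599/900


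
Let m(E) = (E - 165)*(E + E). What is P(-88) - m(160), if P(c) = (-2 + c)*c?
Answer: 9520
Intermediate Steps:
P(c) = c*(-2 + c)
m(E) = 2*E*(-165 + E) (m(E) = (-165 + E)*(2*E) = 2*E*(-165 + E))
P(-88) - m(160) = -88*(-2 - 88) - 2*160*(-165 + 160) = -88*(-90) - 2*160*(-5) = 7920 - 1*(-1600) = 7920 + 1600 = 9520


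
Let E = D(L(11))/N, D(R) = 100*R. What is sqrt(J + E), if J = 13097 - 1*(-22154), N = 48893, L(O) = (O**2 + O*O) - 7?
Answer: 27*sqrt(115596106431)/48893 ≈ 187.75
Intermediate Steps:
L(O) = -7 + 2*O**2 (L(O) = (O**2 + O**2) - 7 = 2*O**2 - 7 = -7 + 2*O**2)
J = 35251 (J = 13097 + 22154 = 35251)
E = 23500/48893 (E = (100*(-7 + 2*11**2))/48893 = (100*(-7 + 2*121))*(1/48893) = (100*(-7 + 242))*(1/48893) = (100*235)*(1/48893) = 23500*(1/48893) = 23500/48893 ≈ 0.48064)
sqrt(J + E) = sqrt(35251 + 23500/48893) = sqrt(1723550643/48893) = 27*sqrt(115596106431)/48893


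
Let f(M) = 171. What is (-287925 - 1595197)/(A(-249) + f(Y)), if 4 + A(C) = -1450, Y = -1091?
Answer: 1883122/1283 ≈ 1467.8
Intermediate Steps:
A(C) = -1454 (A(C) = -4 - 1450 = -1454)
(-287925 - 1595197)/(A(-249) + f(Y)) = (-287925 - 1595197)/(-1454 + 171) = -1883122/(-1283) = -1883122*(-1/1283) = 1883122/1283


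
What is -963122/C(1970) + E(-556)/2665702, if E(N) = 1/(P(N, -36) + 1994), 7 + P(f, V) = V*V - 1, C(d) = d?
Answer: -4213097232536819/8617601454540 ≈ -488.89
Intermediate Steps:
P(f, V) = -8 + V**2 (P(f, V) = -7 + (V*V - 1) = -7 + (V**2 - 1) = -7 + (-1 + V**2) = -8 + V**2)
E(N) = 1/3282 (E(N) = 1/((-8 + (-36)**2) + 1994) = 1/((-8 + 1296) + 1994) = 1/(1288 + 1994) = 1/3282)
-963122/C(1970) + E(-556)/2665702 = -963122/1970 + (1/3282)/2665702 = -963122*1/1970 + (1/3282)*(1/2665702) = -481561/985 + 1/8748833964 = -4213097232536819/8617601454540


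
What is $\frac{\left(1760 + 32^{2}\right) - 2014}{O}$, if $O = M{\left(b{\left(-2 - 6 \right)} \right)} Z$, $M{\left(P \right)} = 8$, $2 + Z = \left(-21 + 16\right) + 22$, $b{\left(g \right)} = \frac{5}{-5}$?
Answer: $\frac{77}{12} \approx 6.4167$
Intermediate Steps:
$b{\left(g \right)} = -1$ ($b{\left(g \right)} = 5 \left(- \frac{1}{5}\right) = -1$)
$Z = 15$ ($Z = -2 + \left(\left(-21 + 16\right) + 22\right) = -2 + \left(-5 + 22\right) = -2 + 17 = 15$)
$O = 120$ ($O = 8 \cdot 15 = 120$)
$\frac{\left(1760 + 32^{2}\right) - 2014}{O} = \frac{\left(1760 + 32^{2}\right) - 2014}{120} = \left(\left(1760 + 1024\right) - 2014\right) \frac{1}{120} = \left(2784 - 2014\right) \frac{1}{120} = 770 \cdot \frac{1}{120} = \frac{77}{12}$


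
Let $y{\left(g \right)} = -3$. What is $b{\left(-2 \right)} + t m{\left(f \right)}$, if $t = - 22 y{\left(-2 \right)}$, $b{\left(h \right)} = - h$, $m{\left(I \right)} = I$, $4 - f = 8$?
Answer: $-262$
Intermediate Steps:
$f = -4$ ($f = 4 - 8 = -4$)
$t = 66$ ($t = \left(-22\right) \left(-3\right) = 66$)
$b{\left(-2 \right)} + t m{\left(f \right)} = \left(-1\right) \left(-2\right) + 66 \left(-4\right) = 2 - 264 = -262$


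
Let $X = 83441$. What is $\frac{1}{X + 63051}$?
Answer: $\frac{1}{146492} \approx 6.8263 \cdot 10^{-6}$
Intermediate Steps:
$\frac{1}{X + 63051} = \frac{1}{83441 + 63051} = \frac{1}{146492}$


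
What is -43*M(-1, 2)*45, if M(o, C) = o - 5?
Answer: 11610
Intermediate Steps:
M(o, C) = -5 + o
-43*M(-1, 2)*45 = -43*(-5 - 1)*45 = -43*(-6)*45 = 258*45 = 11610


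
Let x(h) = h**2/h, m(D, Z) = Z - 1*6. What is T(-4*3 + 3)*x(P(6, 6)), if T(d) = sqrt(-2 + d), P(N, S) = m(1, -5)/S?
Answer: -11*I*sqrt(11)/6 ≈ -6.0805*I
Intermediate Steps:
m(D, Z) = -6 + Z (m(D, Z) = Z - 6 = -6 + Z)
P(N, S) = -11/S (P(N, S) = (-6 - 5)/S = -11/S)
x(h) = h
T(-4*3 + 3)*x(P(6, 6)) = sqrt(-2 + (-4*3 + 3))*(-11/6) = sqrt(-2 + (-12 + 3))*(-11*1/6) = sqrt(-2 - 9)*(-11/6) = sqrt(-11)*(-11/6) = (I*sqrt(11))*(-11/6) = -11*I*sqrt(11)/6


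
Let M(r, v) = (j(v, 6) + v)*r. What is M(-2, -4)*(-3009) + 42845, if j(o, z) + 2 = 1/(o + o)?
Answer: 23939/4 ≈ 5984.8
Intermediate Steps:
j(o, z) = -2 + 1/(2*o) (j(o, z) = -2 + 1/(o + o) = -2 + 1/(2*o))
M(r, v) = r*(-2 + v + 1/(2*v)) (M(r, v) = ((-2 + 1/(2*v)) + v)*r = (-2 + v + 1/(2*v))*r = r*(-2 + v + 1/(2*v)))
M(-2, -4)*(-3009) + 42845 = (-2*(-2) - 2*(-4) + (1/2)*(-2)/(-4))*(-3009) + 42845 = (4 + 8 + (1/2)*(-2)*(-1/4))*(-3009) + 42845 = (4 + 8 + 1/4)*(-3009) + 42845 = (49/4)*(-3009) + 42845 = -147441/4 + 42845 = 23939/4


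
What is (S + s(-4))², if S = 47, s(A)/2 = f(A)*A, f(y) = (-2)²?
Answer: 225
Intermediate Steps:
f(y) = 4
s(A) = 8*A (s(A) = 2*(4*A) = 8*A)
(S + s(-4))² = (47 + 8*(-4))² = (47 - 32)² = 15² = 225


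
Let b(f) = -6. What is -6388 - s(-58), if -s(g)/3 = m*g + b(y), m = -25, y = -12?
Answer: -2056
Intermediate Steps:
s(g) = 18 + 75*g (s(g) = -3*(-25*g - 6) = -3*(-6 - 25*g) = 18 + 75*g)
-6388 - s(-58) = -6388 - (18 + 75*(-58)) = -6388 - (18 - 4350) = -6388 - 1*(-4332) = -6388 + 4332 = -2056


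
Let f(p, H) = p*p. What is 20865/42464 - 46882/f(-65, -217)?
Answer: -1902642623/179410400 ≈ -10.605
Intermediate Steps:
f(p, H) = p**2
20865/42464 - 46882/f(-65, -217) = 20865/42464 - 46882/((-65)**2) = 20865*(1/42464) - 46882/4225 = 20865/42464 - 46882*1/4225 = 20865/42464 - 46882/4225 = -1902642623/179410400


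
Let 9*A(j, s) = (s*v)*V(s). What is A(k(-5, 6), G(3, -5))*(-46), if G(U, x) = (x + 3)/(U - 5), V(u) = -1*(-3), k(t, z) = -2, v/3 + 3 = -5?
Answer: 368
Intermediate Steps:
v = -24 (v = -9 + 3*(-5) = -9 - 15 = -24)
V(u) = 3
G(U, x) = (3 + x)/(-5 + U)
A(j, s) = -8*s (A(j, s) = ((s*(-24))*3)/9 = (-24*s*3)/9 = (-72*s)/9 = -8*s)
A(k(-5, 6), G(3, -5))*(-46) = -8*(3 - 5)/(-5 + 3)*(-46) = -8*(-2)/(-2)*(-46) = -(-4)*(-2)*(-46) = -8*1*(-46) = -8*(-46) = 368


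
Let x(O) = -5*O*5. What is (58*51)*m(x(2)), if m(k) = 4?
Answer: 11832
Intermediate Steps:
x(O) = -25*O
(58*51)*m(x(2)) = (58*51)*4 = 2958*4 = 11832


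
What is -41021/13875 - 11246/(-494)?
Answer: 67886938/3427125 ≈ 19.809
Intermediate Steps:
-41021/13875 - 11246/(-494) = -41021*1/13875 - 11246*(-1/494) = -41021/13875 + 5623/247 = 67886938/3427125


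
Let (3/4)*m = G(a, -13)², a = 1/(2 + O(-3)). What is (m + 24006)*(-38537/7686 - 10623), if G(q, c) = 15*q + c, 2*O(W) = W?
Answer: -2988679159105/11529 ≈ -2.5923e+8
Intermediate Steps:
O(W) = W/2
a = 2 (a = 1/(2 + (½)*(-3)) = 1/(2 - 3/2) = 1/(½) = 2)
G(q, c) = c + 15*q
m = 1156/3 (m = 4*(-13 + 15*2)²/3 = 4*(-13 + 30)²/3 = (4/3)*17² = (4/3)*289 = 1156/3 ≈ 385.33)
(m + 24006)*(-38537/7686 - 10623) = (1156/3 + 24006)*(-38537/7686 - 10623) = 73174*(-38537*1/7686 - 10623)/3 = 73174*(-38537/7686 - 10623)/3 = (73174/3)*(-81686915/7686) = -2988679159105/11529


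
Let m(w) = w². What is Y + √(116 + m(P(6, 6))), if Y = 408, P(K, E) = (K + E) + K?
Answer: 408 + 2*√110 ≈ 428.98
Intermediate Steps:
P(K, E) = E + 2*K (P(K, E) = (E + K) + K = E + 2*K)
Y + √(116 + m(P(6, 6))) = 408 + √(116 + (6 + 2*6)²) = 408 + √(116 + (6 + 12)²) = 408 + √(116 + 18²) = 408 + √(116 + 324) = 408 + √440 = 408 + 2*√110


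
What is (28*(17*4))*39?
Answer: 74256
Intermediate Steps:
(28*(17*4))*39 = (28*68)*39 = 1904*39 = 74256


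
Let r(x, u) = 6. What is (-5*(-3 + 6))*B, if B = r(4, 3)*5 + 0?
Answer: -450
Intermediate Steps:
B = 30 (B = 6*5 + 0 = 30 + 0 = 30)
(-5*(-3 + 6))*B = -5*(-3 + 6)*30 = -5*3*30 = -15*30 = -450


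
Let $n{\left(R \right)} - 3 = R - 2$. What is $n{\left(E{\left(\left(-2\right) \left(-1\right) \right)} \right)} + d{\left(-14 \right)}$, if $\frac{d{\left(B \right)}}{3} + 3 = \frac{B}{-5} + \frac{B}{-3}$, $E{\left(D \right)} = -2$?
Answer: $\frac{62}{5} \approx 12.4$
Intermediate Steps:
$n{\left(R \right)} = 1 + R$ ($n{\left(R \right)} = 3 + \left(R - 2\right) = 3 + \left(-2 + R\right) = 1 + R$)
$d{\left(B \right)} = -9 - \frac{8 B}{5}$ ($d{\left(B \right)} = -9 + 3 \left(\frac{B}{-5} + \frac{B}{-3}\right) = -9 + 3 \left(B \left(- \frac{1}{5}\right) + B \left(- \frac{1}{3}\right)\right) = -9 + 3 \left(- \frac{B}{5} - \frac{B}{3}\right) = -9 + 3 \left(- \frac{8 B}{15}\right) = -9 - \frac{8 B}{5}$)
$n{\left(E{\left(\left(-2\right) \left(-1\right) \right)} \right)} + d{\left(-14 \right)} = \left(1 - 2\right) - - \frac{67}{5} = -1 + \left(-9 + \frac{112}{5}\right) = -1 + \frac{67}{5} = \frac{62}{5}$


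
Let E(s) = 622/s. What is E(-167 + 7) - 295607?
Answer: -23648871/80 ≈ -2.9561e+5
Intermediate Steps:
E(-167 + 7) - 295607 = 622/(-167 + 7) - 295607 = 622/(-160) - 295607 = 622*(-1/160) - 295607 = -311/80 - 295607 = -23648871/80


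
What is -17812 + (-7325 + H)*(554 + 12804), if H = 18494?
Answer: 149177690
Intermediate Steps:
-17812 + (-7325 + H)*(554 + 12804) = -17812 + (-7325 + 18494)*(554 + 12804) = -17812 + 11169*13358 = -17812 + 149195502 = 149177690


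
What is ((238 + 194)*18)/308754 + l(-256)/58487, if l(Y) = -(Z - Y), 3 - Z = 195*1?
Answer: 24168592/1003227511 ≈ 0.024091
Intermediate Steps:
Z = -192 (Z = 3 - 195 = -192)
l(Y) = 192 + Y (l(Y) = -(-192 - Y) = 192 + Y)
((238 + 194)*18)/308754 + l(-256)/58487 = ((238 + 194)*18)/308754 + (192 - 256)/58487 = (432*18)*(1/308754) - 64*1/58487 = 7776*(1/308754) - 64/58487 = 432/17153 - 64/58487 = 24168592/1003227511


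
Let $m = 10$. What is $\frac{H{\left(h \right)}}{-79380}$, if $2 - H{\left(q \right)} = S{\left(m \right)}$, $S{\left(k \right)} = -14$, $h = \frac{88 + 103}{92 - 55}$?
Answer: $- \frac{4}{19845} \approx -0.00020156$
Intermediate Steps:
$h = \frac{191}{37} \approx 5.1622$
$H{\left(q \right)} = 16$ ($H{\left(q \right)} = 2 - -14 = 2 + 14 = 16$)
$\frac{H{\left(h \right)}}{-79380} = \frac{16}{-79380} = 16 \left(- \frac{1}{79380}\right) = - \frac{4}{19845}$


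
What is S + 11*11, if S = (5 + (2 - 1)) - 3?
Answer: 124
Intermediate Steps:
S = 3 (S = (5 + 1) - 3 = 6 - 3 = 3)
S + 11*11 = 3 + 11*11 = 3 + 121 = 124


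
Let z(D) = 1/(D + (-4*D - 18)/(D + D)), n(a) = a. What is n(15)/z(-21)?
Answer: -2370/7 ≈ -338.57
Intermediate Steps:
z(D) = 1/(D + (-18 - 4*D)/(2*D)) (z(D) = 1/(D + (-18 - 4*D)/((2*D))) = 1/(D + (-18 - 4*D)*(1/(2*D))) = 1/(D + (-18 - 4*D)/(2*D)))
n(15)/z(-21) = 15/((-21/(-9 + (-21)² - 2*(-21)))) = 15/((-21/(-9 + 441 + 42))) = 15/((-21/474)) = 15/((-21*1/474)) = 15/(-7/158) = 15*(-158/7) = -2370/7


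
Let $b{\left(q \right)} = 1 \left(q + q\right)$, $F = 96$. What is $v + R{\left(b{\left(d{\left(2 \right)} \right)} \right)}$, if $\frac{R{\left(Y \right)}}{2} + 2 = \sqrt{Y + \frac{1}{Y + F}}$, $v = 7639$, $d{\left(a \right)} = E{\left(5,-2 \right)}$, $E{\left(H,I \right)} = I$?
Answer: $7635 + \frac{i \sqrt{8441}}{23} \approx 7635.0 + 3.9946 i$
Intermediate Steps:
$d{\left(a \right)} = -2$
$b{\left(q \right)} = 2 q$ ($b{\left(q \right)} = 1 \cdot 2 q = 2 q$)
$R{\left(Y \right)} = -4 + 2 \sqrt{Y + \frac{1}{96 + Y}}$ ($R{\left(Y \right)} = -4 + 2 \sqrt{Y + \frac{1}{Y + 96}} = -4 + 2 \sqrt{Y + \frac{1}{96 + Y}}$)
$v + R{\left(b{\left(d{\left(2 \right)} \right)} \right)} = 7639 - \left(4 - 2 \sqrt{\frac{1 + 2 \left(-2\right) \left(96 + 2 \left(-2\right)\right)}{96 + 2 \left(-2\right)}}\right) = 7639 - \left(4 - 2 \sqrt{\frac{1 - 4 \left(96 - 4\right)}{96 - 4}}\right) = 7639 - \left(4 - 2 \sqrt{\frac{1 - 368}{92}}\right) = 7639 - \left(4 - 2 \sqrt{\frac{1}{92} \left(-367\right)}\right) = 7639 - \left(4 - 2 \sqrt{- \frac{367}{92}}\right) = 7639 - \left(4 - 2 \frac{i \sqrt{8441}}{46}\right) = 7639 - \left(4 - \frac{i \sqrt{8441}}{23}\right) = 7635 + \frac{i \sqrt{8441}}{23}$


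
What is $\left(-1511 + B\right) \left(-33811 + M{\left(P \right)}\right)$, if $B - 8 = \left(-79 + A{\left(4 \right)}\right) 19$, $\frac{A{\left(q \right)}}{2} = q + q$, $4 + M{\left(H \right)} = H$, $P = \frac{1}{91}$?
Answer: $\frac{8308342800}{91} \approx 9.13 \cdot 10^{7}$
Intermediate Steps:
$P = \frac{1}{91} \approx 0.010989$
$M{\left(H \right)} = -4 + H$
$A{\left(q \right)} = 4 q$ ($A{\left(q \right)} = 2 \left(q + q\right) = 2 \cdot 2 q = 4 q$)
$B = -1189$ ($B = 8 + \left(-79 + 4 \cdot 4\right) 19 = 8 + \left(-79 + 16\right) 19 = 8 - 1197 = -1189$)
$\left(-1511 + B\right) \left(-33811 + M{\left(P \right)}\right) = \left(-1511 - 1189\right) \left(-33811 + \left(-4 + \frac{1}{91}\right)\right) = - 2700 \left(-33811 - \frac{363}{91}\right) = \left(-2700\right) \left(- \frac{3077164}{91}\right) = \frac{8308342800}{91}$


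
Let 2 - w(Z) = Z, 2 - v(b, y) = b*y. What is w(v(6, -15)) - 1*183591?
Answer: -183681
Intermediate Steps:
v(b, y) = 2 - b*y
w(Z) = 2 - Z
w(v(6, -15)) - 1*183591 = (2 - (2 - 1*6*(-15))) - 1*183591 = (2 - (2 + 90)) - 183591 = (2 - 1*92) - 183591 = (2 - 92) - 183591 = -90 - 183591 = -183681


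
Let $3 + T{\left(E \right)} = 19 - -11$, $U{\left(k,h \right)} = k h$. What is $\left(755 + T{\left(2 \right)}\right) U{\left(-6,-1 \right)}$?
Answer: $4692$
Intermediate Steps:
$U{\left(k,h \right)} = h k$
$T{\left(E \right)} = 27$ ($T{\left(E \right)} = -3 + \left(19 - -11\right) = -3 + \left(19 + 11\right) = -3 + 30 = 27$)
$\left(755 + T{\left(2 \right)}\right) U{\left(-6,-1 \right)} = \left(755 + 27\right) \left(\left(-1\right) \left(-6\right)\right) = 782 \cdot 6 = 4692$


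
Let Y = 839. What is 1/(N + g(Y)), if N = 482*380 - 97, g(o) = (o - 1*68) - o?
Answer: 1/182995 ≈ 5.4646e-6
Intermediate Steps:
g(o) = -68 (g(o) = (o - 68) - o = (-68 + o) - o = -68)
N = 183063 (N = 183160 - 97 = 183063)
1/(N + g(Y)) = 1/(183063 - 68) = 1/182995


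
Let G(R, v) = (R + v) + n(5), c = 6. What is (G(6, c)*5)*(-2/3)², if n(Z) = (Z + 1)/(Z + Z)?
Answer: 28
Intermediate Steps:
n(Z) = (1 + Z)/(2*Z) (n(Z) = (1 + Z)/((2*Z)) = (1 + Z)*(1/(2*Z)) = (1 + Z)/(2*Z))
G(R, v) = ⅗ + R + v (G(R, v) = (R + v) + (½)*(1 + 5)/5 = (R + v) + (½)*(⅕)*6 = (R + v) + ⅗ = ⅗ + R + v)
(G(6, c)*5)*(-2/3)² = ((⅗ + 6 + 6)*5)*(-2/3)² = ((63/5)*5)*(-2*⅓)² = 63*(-⅔)² = 63*(4/9) = 28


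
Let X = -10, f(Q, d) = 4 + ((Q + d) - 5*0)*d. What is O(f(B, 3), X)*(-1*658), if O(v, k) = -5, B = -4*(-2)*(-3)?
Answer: 3290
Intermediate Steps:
B = -24 (B = 8*(-3) = -24)
f(Q, d) = 4 + d*(Q + d) (f(Q, d) = 4 + ((Q + d) + 0)*d = 4 + (Q + d)*d = 4 + d*(Q + d))
O(f(B, 3), X)*(-1*658) = -(-5)*658 = -5*(-658) = 3290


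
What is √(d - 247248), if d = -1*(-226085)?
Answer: I*√21163 ≈ 145.48*I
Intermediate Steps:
d = 226085
√(d - 247248) = √(226085 - 247248) = √(-21163) = I*√21163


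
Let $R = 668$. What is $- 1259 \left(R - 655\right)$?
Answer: $-16367$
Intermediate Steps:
$- 1259 \left(R - 655\right) = - 1259 \left(668 - 655\right) = \left(-1259\right) 13 = -16367$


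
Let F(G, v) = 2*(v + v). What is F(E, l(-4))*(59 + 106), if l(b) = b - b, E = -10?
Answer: 0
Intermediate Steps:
l(b) = 0
F(G, v) = 4*v (F(G, v) = 2*(2*v) = 4*v)
F(E, l(-4))*(59 + 106) = (4*0)*(59 + 106) = 0*165 = 0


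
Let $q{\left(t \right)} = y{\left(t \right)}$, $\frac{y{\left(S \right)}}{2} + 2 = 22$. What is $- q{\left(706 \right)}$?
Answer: $-40$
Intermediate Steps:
$y{\left(S \right)} = 40$ ($y{\left(S \right)} = -4 + 2 \cdot 22 = -4 + 44 = 40$)
$q{\left(t \right)} = 40$
$- q{\left(706 \right)} = \left(-1\right) 40 = -40$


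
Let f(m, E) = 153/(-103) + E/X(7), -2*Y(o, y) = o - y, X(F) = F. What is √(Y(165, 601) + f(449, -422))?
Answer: √81214161/721 ≈ 12.499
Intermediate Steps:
Y(o, y) = y/2 - o/2 (Y(o, y) = -(o - y)/2 = y/2 - o/2)
f(m, E) = -153/103 + E/7 (f(m, E) = 153/(-103) + E/7 = 153*(-1/103) + E*(⅐) = -153/103 + E/7)
√(Y(165, 601) + f(449, -422)) = √(((½)*601 - ½*165) + (-153/103 + (⅐)*(-422))) = √((601/2 - 165/2) + (-153/103 - 422/7)) = √(218 - 44537/721) = √(112641/721) = √81214161/721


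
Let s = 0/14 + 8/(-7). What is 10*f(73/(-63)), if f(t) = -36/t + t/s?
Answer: 843125/2628 ≈ 320.82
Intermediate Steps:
s = -8/7 (s = 0*(1/14) + 8*(-1/7) = 0 - 8/7 = -8/7 ≈ -1.1429)
f(t) = -36/t - 7*t/8 (f(t) = -36/t + t/(-8/7) = -36/t + t*(-7/8) = -36/t - 7*t/8)
10*f(73/(-63)) = 10*(-36/(73/(-63)) - 511/(8*(-63))) = 10*(-36/(73*(-1/63)) - 511*(-1)/(8*63)) = 10*(-36/(-73/63) - 7/8*(-73/63)) = 10*(-36*(-63/73) + 73/72) = 10*(2268/73 + 73/72) = 10*(168625/5256) = 843125/2628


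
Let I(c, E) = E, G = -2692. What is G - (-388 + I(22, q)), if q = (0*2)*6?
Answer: -2304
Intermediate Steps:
q = 0 (q = 0*6 = 0)
G - (-388 + I(22, q)) = -2692 - (-388 + 0) = -2692 - 1*(-388) = -2692 + 388 = -2304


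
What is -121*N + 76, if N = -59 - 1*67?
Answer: 15322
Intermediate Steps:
N = -126 (N = -59 - 67 = -126)
-121*N + 76 = -121*(-126) + 76 = 15246 + 76 = 15322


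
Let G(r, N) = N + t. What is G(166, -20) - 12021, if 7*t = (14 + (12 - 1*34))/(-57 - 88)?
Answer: -12221607/1015 ≈ -12041.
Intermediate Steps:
t = 8/1015 (t = ((14 + (12 - 1*34))/(-57 - 88))/7 = ((14 + (12 - 34))/(-145))/7 = ((14 - 22)*(-1/145))/7 = (-8*(-1/145))/7 = (⅐)*(8/145) = 8/1015 ≈ 0.0078818)
G(r, N) = 8/1015 + N (G(r, N) = N + 8/1015 = 8/1015 + N)
G(166, -20) - 12021 = (8/1015 - 20) - 12021 = -20292/1015 - 12021 = -12221607/1015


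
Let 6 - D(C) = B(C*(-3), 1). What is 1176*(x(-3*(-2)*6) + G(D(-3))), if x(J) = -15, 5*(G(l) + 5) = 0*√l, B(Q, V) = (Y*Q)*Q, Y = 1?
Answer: -23520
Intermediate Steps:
B(Q, V) = Q² (B(Q, V) = (1*Q)*Q = Q*Q = Q²)
D(C) = 6 - 9*C² (D(C) = 6 - (C*(-3))² = 6 - (-3*C)² = 6 - 9*C²)
G(l) = -5 (G(l) = -5 + (0*√l)/5 = -5 + (⅕)*0 = -5 + 0 = -5)
1176*(x(-3*(-2)*6) + G(D(-3))) = 1176*(-15 - 5) = 1176*(-20) = -23520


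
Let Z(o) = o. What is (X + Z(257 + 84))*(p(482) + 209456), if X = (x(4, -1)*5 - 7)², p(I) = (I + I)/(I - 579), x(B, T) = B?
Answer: 10361296680/97 ≈ 1.0682e+8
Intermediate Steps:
p(I) = 2*I/(-579 + I) (p(I) = (2*I)/(-579 + I) = 2*I/(-579 + I))
X = 169 (X = (4*5 - 7)² = (20 - 7)² = 13² = 169)
(X + Z(257 + 84))*(p(482) + 209456) = (169 + (257 + 84))*(2*482/(-579 + 482) + 209456) = (169 + 341)*(2*482/(-97) + 209456) = 510*(2*482*(-1/97) + 209456) = 510*(-964/97 + 209456) = 510*(20316268/97) = 10361296680/97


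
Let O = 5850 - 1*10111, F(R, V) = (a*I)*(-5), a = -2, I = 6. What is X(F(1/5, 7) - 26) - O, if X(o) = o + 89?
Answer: 4384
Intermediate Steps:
F(R, V) = 60 (F(R, V) = -2*6*(-5) = -12*(-5) = 60)
X(o) = 89 + o
O = -4261 (O = 5850 - 10111 = -4261)
X(F(1/5, 7) - 26) - O = (89 + (60 - 26)) - 1*(-4261) = (89 + 34) + 4261 = 123 + 4261 = 4384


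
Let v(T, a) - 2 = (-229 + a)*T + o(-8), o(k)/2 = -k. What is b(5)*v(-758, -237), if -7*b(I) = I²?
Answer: -8831150/7 ≈ -1.2616e+6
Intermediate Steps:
b(I) = -I²/7
o(k) = -2*k (o(k) = 2*(-k) = -2*k)
v(T, a) = 18 + T*(-229 + a) (v(T, a) = 2 + ((-229 + a)*T - 2*(-8)) = 2 + (T*(-229 + a) + 16) = 2 + (16 + T*(-229 + a)) = 18 + T*(-229 + a))
b(5)*v(-758, -237) = (-⅐*5²)*(18 - 229*(-758) - 758*(-237)) = (-⅐*25)*(18 + 173582 + 179646) = -25/7*353246 = -8831150/7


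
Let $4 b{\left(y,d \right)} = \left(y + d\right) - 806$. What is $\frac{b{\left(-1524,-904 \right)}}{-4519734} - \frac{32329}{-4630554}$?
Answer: $\frac{49954094465}{6976290784212} \approx 0.0071606$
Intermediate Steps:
$b{\left(y,d \right)} = - \frac{403}{2} + \frac{d}{4} + \frac{y}{4}$ ($b{\left(y,d \right)} = \frac{\left(y + d\right) - 806}{4} = \frac{\left(d + y\right) - 806}{4} = \frac{-806 + d + y}{4} = - \frac{403}{2} + \frac{d}{4} + \frac{y}{4}$)
$\frac{b{\left(-1524,-904 \right)}}{-4519734} - \frac{32329}{-4630554} = \frac{- \frac{403}{2} + \frac{1}{4} \left(-904\right) + \frac{1}{4} \left(-1524\right)}{-4519734} - \frac{32329}{-4630554} = \left(- \frac{403}{2} - 226 - 381\right) \left(- \frac{1}{4519734}\right) - - \frac{32329}{4630554} = \left(- \frac{1617}{2}\right) \left(- \frac{1}{4519734}\right) + \frac{32329}{4630554} = \frac{539}{3013156} + \frac{32329}{4630554} = \frac{49954094465}{6976290784212}$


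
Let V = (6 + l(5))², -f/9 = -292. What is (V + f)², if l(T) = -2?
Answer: 6990736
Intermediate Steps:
f = 2628 (f = -9*(-292) = 2628)
V = 16 (V = (6 - 2)² = 4² = 16)
(V + f)² = (16 + 2628)² = 2644² = 6990736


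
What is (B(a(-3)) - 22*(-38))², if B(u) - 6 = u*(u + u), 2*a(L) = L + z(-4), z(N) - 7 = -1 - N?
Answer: 3003289/4 ≈ 7.5082e+5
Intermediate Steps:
z(N) = 6 - N (z(N) = 7 + (-1 - N) = 6 - N)
a(L) = 5 + L/2 (a(L) = (L + (6 - 1*(-4)))/2 = (L + (6 + 4))/2 = (L + 10)/2 = (10 + L)/2 = 5 + L/2)
B(u) = 6 + 2*u² (B(u) = 6 + u*(u + u) = 6 + u*(2*u) = 6 + 2*u²)
(B(a(-3)) - 22*(-38))² = ((6 + 2*(5 + (½)*(-3))²) - 22*(-38))² = ((6 + 2*(5 - 3/2)²) + 836)² = ((6 + 2*(7/2)²) + 836)² = ((6 + 2*(49/4)) + 836)² = ((6 + 49/2) + 836)² = (61/2 + 836)² = (1733/2)² = 3003289/4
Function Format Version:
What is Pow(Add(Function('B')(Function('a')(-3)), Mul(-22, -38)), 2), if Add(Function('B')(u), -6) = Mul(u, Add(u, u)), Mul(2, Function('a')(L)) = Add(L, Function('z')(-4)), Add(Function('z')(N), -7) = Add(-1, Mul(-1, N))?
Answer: Rational(3003289, 4) ≈ 7.5082e+5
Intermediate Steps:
Function('z')(N) = Add(6, Mul(-1, N)) (Function('z')(N) = Add(7, Add(-1, Mul(-1, N))) = Add(6, Mul(-1, N)))
Function('a')(L) = Add(5, Mul(Rational(1, 2), L)) (Function('a')(L) = Mul(Rational(1, 2), Add(L, Add(6, Mul(-1, -4)))) = Mul(Rational(1, 2), Add(L, Add(6, 4))) = Mul(Rational(1, 2), Add(L, 10)) = Mul(Rational(1, 2), Add(10, L)) = Add(5, Mul(Rational(1, 2), L)))
Function('B')(u) = Add(6, Mul(2, Pow(u, 2))) (Function('B')(u) = Add(6, Mul(u, Add(u, u))) = Add(6, Mul(u, Mul(2, u))) = Add(6, Mul(2, Pow(u, 2))))
Pow(Add(Function('B')(Function('a')(-3)), Mul(-22, -38)), 2) = Pow(Add(Add(6, Mul(2, Pow(Add(5, Mul(Rational(1, 2), -3)), 2))), Mul(-22, -38)), 2) = Pow(Add(Add(6, Mul(2, Pow(Add(5, Rational(-3, 2)), 2))), 836), 2) = Pow(Add(Add(6, Mul(2, Pow(Rational(7, 2), 2))), 836), 2) = Pow(Add(Add(6, Mul(2, Rational(49, 4))), 836), 2) = Pow(Add(Add(6, Rational(49, 2)), 836), 2) = Pow(Add(Rational(61, 2), 836), 2) = Pow(Rational(1733, 2), 2) = Rational(3003289, 4)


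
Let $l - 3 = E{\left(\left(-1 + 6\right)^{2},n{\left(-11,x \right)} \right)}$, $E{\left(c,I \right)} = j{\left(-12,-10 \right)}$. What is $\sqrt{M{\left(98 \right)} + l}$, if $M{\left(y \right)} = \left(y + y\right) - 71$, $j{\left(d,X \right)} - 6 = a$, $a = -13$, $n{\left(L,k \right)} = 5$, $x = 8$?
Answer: $11$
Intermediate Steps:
$j{\left(d,X \right)} = -7$ ($j{\left(d,X \right)} = 6 - 13 = -7$)
$E{\left(c,I \right)} = -7$
$M{\left(y \right)} = -71 + 2 y$ ($M{\left(y \right)} = 2 y - 71 = -71 + 2 y$)
$l = -4$ ($l = 3 - 7 = -4$)
$\sqrt{M{\left(98 \right)} + l} = \sqrt{\left(-71 + 2 \cdot 98\right) - 4} = \sqrt{\left(-71 + 196\right) - 4} = \sqrt{125 - 4} = \sqrt{121} = 11$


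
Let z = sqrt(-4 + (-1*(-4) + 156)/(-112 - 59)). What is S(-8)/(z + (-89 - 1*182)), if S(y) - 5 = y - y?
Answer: -46341/2511851 - 6*I*sqrt(4009)/2511851 ≈ -0.018449 - 0.00015124*I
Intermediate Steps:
S(y) = 5 (S(y) = 5 + (y - y) = 5 + 0 = 5)
z = 2*I*sqrt(4009)/57 (z = sqrt(-4 + (4 + 156)/(-171)) = sqrt(-4 + 160*(-1/171)) = sqrt(-4 - 160/171) = sqrt(-844/171) = 2*I*sqrt(4009)/57 ≈ 2.2216*I)
S(-8)/(z + (-89 - 1*182)) = 5/(2*I*sqrt(4009)/57 + (-89 - 1*182)) = 5/(2*I*sqrt(4009)/57 + (-89 - 182)) = 5/(2*I*sqrt(4009)/57 - 271) = 5/(-271 + 2*I*sqrt(4009)/57)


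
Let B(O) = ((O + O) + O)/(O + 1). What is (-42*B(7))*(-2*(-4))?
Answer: -882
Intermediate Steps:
B(O) = 3*O/(1 + O) (B(O) = (2*O + O)/(1 + O) = (3*O)/(1 + O) = 3*O/(1 + O))
(-42*B(7))*(-2*(-4)) = (-126*7/(1 + 7))*(-2*(-4)) = -126*7/8*8 = -42*21/8*8 = -441/4*8 = -882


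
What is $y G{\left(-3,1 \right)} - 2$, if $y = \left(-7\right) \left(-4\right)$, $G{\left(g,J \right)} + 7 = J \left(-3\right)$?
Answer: $-282$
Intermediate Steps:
$G{\left(g,J \right)} = -7 - 3 J$ ($G{\left(g,J \right)} = -7 + J \left(-3\right) = -7 - 3 J$)
$y = 28$
$y G{\left(-3,1 \right)} - 2 = 28 \left(-7 - 3\right) - 2 = 28 \left(-10\right) - 2 = -280 - 2 = -282$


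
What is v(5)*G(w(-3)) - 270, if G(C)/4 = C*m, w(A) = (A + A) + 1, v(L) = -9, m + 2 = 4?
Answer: 90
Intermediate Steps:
m = 2 (m = -2 + 4 = 2)
w(A) = 1 + 2*A (w(A) = 2*A + 1 = 1 + 2*A)
G(C) = 8*C (G(C) = 4*(C*2) = 4*(2*C) = 8*C)
v(5)*G(w(-3)) - 270 = -72*(1 + 2*(-3)) - 270 = -72*(1 - 6) - 270 = -72*(-5) - 270 = -9*(-40) - 270 = 360 - 270 = 90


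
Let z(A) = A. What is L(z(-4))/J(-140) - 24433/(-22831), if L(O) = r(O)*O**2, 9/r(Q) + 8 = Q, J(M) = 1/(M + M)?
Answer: 76736593/22831 ≈ 3361.1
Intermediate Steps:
J(M) = 1/(2*M)
r(Q) = 9/(-8 + Q)
L(O) = 9*O**2/(-8 + O) (L(O) = (9/(-8 + O))*O**2 = 9*O**2/(-8 + O))
L(z(-4))/J(-140) - 24433/(-22831) = (9*(-4)**2/(-8 - 4))/(((1/2)/(-140))) - 24433/(-22831) = (9*16/(-12))/(((1/2)*(-1/140))) - 24433*(-1/22831) = (9*16*(-1/12))/(-1/280) + 24433/22831 = -12*(-280) + 24433/22831 = 3360 + 24433/22831 = 76736593/22831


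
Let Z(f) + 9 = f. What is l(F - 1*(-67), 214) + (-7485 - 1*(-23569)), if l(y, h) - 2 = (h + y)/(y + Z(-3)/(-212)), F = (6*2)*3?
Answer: 87878533/5462 ≈ 16089.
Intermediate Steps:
F = 36 (F = 12*3 = 36)
Z(f) = -9 + f
l(y, h) = 2 + (h + y)/(3/53 + y) (l(y, h) = 2 + (h + y)/(y + (-9 - 3)/(-212)) = 2 + (h + y)/(y - 12*(-1/212)) = 2 + (h + y)/(y + 3/53) = 2 + (h + y)/(3/53 + y))
l(F - 1*(-67), 214) + (-7485 - 1*(-23569)) = (6 + 53*214 + 159*(36 - 1*(-67)))/(3 + 53*(36 - 1*(-67))) + (-7485 - 1*(-23569)) = (6 + 11342 + 159*(36 + 67))/(3 + 53*(36 + 67)) + (-7485 + 23569) = (6 + 11342 + 159*103)/(3 + 53*103) + 16084 = (6 + 11342 + 16377)/(3 + 5459) + 16084 = 27725/5462 + 16084 = 87878533/5462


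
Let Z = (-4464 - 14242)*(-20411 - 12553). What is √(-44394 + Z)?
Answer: 3*√68508910 ≈ 24831.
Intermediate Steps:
Z = 616624584 (Z = -18706*(-32964) = 616624584)
√(-44394 + Z) = √(-44394 + 616624584) = √616580190 = 3*√68508910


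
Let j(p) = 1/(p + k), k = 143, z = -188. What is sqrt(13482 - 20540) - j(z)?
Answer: 1/45 + I*sqrt(7058) ≈ 0.022222 + 84.012*I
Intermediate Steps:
j(p) = 1/(143 + p) (j(p) = 1/(p + 143) = 1/(143 + p))
sqrt(13482 - 20540) - j(z) = sqrt(13482 - 20540) - 1/(143 - 188) = sqrt(-7058) - 1/(-45) = I*sqrt(7058) - 1*(-1/45) = I*sqrt(7058) + 1/45 = 1/45 + I*sqrt(7058)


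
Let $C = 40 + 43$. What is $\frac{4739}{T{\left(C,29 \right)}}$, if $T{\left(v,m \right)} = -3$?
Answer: $- \frac{4739}{3} \approx -1579.7$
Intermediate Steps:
$C = 83$
$\frac{4739}{T{\left(C,29 \right)}} = \frac{4739}{-3} = 4739 \left(- \frac{1}{3}\right) = - \frac{4739}{3}$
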